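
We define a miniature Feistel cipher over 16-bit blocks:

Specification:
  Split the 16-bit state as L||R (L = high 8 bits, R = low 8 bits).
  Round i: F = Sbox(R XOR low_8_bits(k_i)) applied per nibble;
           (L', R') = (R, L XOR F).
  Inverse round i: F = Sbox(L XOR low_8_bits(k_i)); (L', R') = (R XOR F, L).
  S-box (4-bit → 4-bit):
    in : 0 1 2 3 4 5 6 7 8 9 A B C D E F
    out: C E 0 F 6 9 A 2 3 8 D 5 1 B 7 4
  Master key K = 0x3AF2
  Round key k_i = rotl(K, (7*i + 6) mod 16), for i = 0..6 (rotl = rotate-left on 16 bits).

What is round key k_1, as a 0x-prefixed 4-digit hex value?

K = 0x3AF2
k_0 = rotl(K, (7*0+6) mod 16) = rotl(K, 6) = 0xBC8E
k_1 = rotl(K, (7*1+6) mod 16) = rotl(K, 13) = 0x475E

0x475E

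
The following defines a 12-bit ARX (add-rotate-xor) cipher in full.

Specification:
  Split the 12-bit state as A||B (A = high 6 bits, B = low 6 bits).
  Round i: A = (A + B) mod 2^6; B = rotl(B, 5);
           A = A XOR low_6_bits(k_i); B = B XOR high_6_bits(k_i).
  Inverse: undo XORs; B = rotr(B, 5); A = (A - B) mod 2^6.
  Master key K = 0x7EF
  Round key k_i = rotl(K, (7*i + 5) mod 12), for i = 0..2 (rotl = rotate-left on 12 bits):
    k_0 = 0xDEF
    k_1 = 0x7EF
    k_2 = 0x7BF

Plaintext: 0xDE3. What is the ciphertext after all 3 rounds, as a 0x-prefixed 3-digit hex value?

s_0 = plaintext = 0xDE3
s_1 = Round(s_0, k_0) = 0xD46
s_2 = Round(s_1, k_1) = 0x51C
s_3 = Round(s_2, k_2) = 0x3D0

0x3D0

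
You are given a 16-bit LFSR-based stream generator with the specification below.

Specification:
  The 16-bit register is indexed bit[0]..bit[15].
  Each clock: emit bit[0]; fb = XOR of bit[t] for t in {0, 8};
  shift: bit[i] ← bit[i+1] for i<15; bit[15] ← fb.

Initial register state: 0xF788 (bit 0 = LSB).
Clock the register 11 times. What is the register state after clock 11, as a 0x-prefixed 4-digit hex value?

0x0FFE

reg_0 = 0xF788
clock 1: out=0, reg = 0xFBC4
clock 2: out=0, reg = 0xFDE2
clock 3: out=0, reg = 0xFEF1
clock 4: out=1, reg = 0xFF78
clock 5: out=0, reg = 0xFFBC
clock 6: out=0, reg = 0xFFDE
clock 7: out=0, reg = 0xFFEF
clock 8: out=1, reg = 0x7FF7
clock 9: out=1, reg = 0x3FFB
clock 10: out=1, reg = 0x1FFD
clock 11: out=1, reg = 0x0FFE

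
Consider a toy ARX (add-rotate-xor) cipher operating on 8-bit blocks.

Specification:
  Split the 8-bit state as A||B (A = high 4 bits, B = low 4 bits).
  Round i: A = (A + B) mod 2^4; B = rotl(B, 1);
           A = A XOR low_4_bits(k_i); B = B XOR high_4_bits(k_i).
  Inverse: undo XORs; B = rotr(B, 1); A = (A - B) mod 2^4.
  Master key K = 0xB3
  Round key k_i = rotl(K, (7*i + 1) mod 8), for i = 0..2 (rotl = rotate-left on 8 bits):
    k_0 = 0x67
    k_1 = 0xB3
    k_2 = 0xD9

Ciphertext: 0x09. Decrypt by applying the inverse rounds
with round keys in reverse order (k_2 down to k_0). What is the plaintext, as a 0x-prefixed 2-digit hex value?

0xA5

s_0 = ciphertext = 0x09
s_1 = InvRound(s_0, k_2) = 0x72
s_2 = InvRound(s_1, k_1) = 0x8C
s_3 = InvRound(s_2, k_0) = 0xA5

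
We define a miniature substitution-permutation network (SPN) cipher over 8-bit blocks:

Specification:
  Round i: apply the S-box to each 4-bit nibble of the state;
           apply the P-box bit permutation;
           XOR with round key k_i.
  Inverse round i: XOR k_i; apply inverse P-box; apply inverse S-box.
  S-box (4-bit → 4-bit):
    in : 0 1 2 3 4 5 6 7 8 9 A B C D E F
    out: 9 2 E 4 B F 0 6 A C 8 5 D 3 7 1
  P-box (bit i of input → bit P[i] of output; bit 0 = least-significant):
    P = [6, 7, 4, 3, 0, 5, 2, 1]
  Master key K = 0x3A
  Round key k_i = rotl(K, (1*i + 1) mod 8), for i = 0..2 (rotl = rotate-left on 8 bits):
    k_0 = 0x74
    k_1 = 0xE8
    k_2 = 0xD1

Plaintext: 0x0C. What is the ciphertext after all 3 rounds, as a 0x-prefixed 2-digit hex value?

s_0 = plaintext = 0x0C
s_1 = Round(s_0, k_0) = 0x2F
s_2 = Round(s_1, k_1) = 0x8E
s_3 = Round(s_2, k_2) = 0x23

0x23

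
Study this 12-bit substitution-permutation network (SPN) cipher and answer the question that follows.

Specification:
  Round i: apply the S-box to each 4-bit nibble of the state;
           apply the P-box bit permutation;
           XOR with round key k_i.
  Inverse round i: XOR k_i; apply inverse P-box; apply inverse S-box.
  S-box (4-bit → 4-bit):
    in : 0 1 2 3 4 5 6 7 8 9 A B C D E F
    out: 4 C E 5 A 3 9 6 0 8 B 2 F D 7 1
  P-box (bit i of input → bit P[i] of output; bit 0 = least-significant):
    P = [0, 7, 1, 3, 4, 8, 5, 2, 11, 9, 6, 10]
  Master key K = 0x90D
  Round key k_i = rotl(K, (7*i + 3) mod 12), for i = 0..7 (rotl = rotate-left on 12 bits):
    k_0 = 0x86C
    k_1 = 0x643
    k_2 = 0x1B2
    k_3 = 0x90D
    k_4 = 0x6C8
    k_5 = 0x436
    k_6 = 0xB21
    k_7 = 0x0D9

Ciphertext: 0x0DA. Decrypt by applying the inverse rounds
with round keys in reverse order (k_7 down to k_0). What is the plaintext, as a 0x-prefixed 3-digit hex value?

s_0 = ciphertext = 0x0DA
s_1 = InvRound(s_0, k_7) = 0x883
s_2 = InvRound(s_1, k_6) = 0xB77
s_3 = InvRound(s_2, k_5) = 0xCBF
s_4 = InvRound(s_3, k_4) = 0xED3
s_5 = InvRound(s_4, k_3) = 0x2A2
s_6 = InvRound(s_5, k_2) = 0xB58
s_7 = InvRound(s_6, k_1) = 0x65D
s_8 = InvRound(s_7, k_0) = 0xA3F

0xA3F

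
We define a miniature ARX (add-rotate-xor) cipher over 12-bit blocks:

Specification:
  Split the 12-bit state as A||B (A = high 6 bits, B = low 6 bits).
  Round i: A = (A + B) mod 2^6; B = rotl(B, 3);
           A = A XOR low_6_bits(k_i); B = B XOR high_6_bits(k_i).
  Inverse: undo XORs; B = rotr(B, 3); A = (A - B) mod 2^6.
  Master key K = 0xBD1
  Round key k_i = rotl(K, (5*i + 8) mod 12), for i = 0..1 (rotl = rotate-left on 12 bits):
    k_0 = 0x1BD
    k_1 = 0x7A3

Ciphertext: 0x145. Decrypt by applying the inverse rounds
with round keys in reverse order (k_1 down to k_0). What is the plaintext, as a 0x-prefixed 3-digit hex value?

s_0 = ciphertext = 0x145
s_1 = InvRound(s_0, k_1) = 0x2DB
s_2 = InvRound(s_1, k_0) = 0x2EB

0x2EB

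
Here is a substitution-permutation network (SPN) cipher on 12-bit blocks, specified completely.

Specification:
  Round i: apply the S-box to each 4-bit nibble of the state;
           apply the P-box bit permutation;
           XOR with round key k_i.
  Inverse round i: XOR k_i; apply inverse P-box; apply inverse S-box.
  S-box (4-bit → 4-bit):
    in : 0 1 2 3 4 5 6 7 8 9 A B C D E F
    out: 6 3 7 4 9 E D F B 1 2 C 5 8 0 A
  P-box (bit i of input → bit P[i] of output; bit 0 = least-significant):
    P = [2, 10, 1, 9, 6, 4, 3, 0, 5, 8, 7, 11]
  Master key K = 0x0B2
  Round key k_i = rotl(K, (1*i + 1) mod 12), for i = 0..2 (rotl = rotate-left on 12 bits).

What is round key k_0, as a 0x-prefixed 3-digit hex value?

0x164

K = 0x0B2
k_0 = rotl(K, (1*0+1) mod 12) = rotl(K, 1) = 0x164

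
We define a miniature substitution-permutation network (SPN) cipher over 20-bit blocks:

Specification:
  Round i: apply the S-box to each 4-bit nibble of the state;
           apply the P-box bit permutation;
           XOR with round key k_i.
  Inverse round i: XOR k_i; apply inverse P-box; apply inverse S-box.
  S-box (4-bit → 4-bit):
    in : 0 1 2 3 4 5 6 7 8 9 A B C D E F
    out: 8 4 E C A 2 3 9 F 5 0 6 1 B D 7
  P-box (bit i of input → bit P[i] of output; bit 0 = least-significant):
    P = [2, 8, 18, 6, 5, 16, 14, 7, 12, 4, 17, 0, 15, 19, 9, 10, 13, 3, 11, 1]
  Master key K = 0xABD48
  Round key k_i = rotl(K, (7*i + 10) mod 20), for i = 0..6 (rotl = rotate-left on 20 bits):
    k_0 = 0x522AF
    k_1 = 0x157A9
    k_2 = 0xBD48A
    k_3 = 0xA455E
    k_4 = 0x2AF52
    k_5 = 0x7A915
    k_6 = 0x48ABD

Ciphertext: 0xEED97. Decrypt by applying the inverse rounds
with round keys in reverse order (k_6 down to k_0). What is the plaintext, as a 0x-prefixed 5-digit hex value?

0x35058

s_0 = ciphertext = 0xEED97
s_1 = InvRound(s_0, k_6) = 0xD2195
s_2 = InvRound(s_1, k_5) = 0x1610A
s_3 = InvRound(s_2, k_4) = 0xBEBB0
s_4 = InvRound(s_3, k_3) = 0x8EAD7
s_5 = InvRound(s_4, k_2) = 0xF3857
s_6 = InvRound(s_5, k_1) = 0x82BE8
s_7 = InvRound(s_6, k_0) = 0x35058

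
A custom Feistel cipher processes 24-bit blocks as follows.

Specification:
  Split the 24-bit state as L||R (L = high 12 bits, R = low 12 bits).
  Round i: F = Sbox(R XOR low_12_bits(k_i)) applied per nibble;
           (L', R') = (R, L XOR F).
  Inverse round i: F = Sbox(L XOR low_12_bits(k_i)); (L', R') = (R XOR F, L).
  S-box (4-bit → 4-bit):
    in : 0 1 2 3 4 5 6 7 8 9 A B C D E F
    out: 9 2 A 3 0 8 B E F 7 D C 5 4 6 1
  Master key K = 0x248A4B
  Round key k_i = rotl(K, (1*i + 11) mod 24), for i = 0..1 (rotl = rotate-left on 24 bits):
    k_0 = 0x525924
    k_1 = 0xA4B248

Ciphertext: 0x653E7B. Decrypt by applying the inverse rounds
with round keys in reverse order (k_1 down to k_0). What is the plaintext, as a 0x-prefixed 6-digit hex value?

s_0 = ciphertext = 0x653E7B
s_1 = InvRound(s_0, k_1) = 0xE57653
s_2 = InvRound(s_1, k_0) = 0x8B0E57

0x8B0E57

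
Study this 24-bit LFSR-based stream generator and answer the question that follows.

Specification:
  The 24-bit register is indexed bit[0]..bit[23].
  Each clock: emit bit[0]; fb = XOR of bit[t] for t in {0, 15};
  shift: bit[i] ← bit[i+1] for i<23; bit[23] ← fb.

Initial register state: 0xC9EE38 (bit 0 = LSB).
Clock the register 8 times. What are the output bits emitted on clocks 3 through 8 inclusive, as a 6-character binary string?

reg_0 = 0xC9EE38
clock 1: out=0, reg = 0xE4F71C
clock 2: out=0, reg = 0xF27B8E
clock 3: out=0, reg = 0x793DC7
clock 4: out=1, reg = 0xBC9EE3
clock 5: out=1, reg = 0x5E4F71
clock 6: out=1, reg = 0xAF27B8
clock 7: out=0, reg = 0x5793DC
clock 8: out=0, reg = 0xABC9EE

011100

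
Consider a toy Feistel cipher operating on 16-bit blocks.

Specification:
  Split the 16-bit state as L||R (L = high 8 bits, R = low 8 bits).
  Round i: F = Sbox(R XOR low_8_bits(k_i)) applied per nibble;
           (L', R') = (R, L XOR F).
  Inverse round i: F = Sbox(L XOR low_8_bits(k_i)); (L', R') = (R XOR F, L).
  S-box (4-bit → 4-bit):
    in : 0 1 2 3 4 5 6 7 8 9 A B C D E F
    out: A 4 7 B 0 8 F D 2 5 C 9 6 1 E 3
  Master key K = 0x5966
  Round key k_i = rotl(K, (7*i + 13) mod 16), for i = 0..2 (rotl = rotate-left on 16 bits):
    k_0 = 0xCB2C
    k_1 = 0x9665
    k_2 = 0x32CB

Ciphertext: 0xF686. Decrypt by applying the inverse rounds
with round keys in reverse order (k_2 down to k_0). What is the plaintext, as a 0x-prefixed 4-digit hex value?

0xB671

s_0 = ciphertext = 0xF686
s_1 = InvRound(s_0, k_2) = 0x37F6
s_2 = InvRound(s_1, k_1) = 0x7137
s_3 = InvRound(s_2, k_0) = 0xB671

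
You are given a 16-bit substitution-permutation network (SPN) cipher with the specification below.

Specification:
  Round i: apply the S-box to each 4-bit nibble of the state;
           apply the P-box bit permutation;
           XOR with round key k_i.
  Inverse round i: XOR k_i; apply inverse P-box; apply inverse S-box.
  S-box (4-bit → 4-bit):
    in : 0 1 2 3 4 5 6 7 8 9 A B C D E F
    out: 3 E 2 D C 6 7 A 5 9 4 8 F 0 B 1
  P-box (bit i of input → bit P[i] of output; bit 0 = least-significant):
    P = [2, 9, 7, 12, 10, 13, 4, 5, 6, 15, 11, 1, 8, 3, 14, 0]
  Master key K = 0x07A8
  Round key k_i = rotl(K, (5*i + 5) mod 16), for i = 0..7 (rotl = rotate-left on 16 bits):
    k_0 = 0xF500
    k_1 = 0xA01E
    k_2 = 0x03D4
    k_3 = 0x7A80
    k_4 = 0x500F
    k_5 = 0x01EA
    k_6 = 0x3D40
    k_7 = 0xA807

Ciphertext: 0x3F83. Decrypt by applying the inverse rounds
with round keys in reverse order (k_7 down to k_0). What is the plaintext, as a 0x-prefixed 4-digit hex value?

0x3515

s_0 = ciphertext = 0x3F83
s_1 = InvRound(s_0, k_7) = 0xF2FC
s_2 = InvRound(s_1, k_6) = 0x6536
s_3 = InvRound(s_2, k_5) = 0x5F68
s_4 = InvRound(s_3, k_4) = 0x9390
s_5 = InvRound(s_4, k_3) = 0x855D
s_6 = InvRound(s_5, k_2) = 0x72F5
s_7 = InvRound(s_6, k_1) = 0x1EB1
s_8 = InvRound(s_7, k_0) = 0x3515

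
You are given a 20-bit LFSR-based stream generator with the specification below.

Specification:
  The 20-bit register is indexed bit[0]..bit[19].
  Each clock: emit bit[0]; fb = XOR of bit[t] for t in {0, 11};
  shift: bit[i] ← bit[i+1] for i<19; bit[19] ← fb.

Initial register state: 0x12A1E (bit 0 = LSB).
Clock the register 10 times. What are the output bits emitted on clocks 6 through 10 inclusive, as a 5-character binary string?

00001

reg_0 = 0x12A1E
clock 1: out=0, reg = 0x8950F
clock 2: out=1, reg = 0xC4A87
clock 3: out=1, reg = 0x62543
clock 4: out=1, reg = 0xB12A1
clock 5: out=1, reg = 0xD8950
clock 6: out=0, reg = 0xEC4A8
clock 7: out=0, reg = 0x76254
clock 8: out=0, reg = 0x3B12A
clock 9: out=0, reg = 0x1D895
clock 10: out=1, reg = 0x0EC4A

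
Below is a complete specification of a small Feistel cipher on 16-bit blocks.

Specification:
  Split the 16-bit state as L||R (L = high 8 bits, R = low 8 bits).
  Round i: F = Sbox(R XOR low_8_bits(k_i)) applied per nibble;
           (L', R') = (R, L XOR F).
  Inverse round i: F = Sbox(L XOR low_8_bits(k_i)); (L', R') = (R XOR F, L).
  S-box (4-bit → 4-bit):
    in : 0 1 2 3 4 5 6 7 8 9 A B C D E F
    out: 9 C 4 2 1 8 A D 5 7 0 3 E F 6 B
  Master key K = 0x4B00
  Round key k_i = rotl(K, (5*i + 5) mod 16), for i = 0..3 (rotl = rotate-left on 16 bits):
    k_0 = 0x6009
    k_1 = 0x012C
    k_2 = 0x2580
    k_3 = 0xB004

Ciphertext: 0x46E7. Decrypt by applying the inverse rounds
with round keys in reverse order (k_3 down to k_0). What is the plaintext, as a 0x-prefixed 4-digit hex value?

0x7FC6

s_0 = ciphertext = 0x46E7
s_1 = InvRound(s_0, k_3) = 0xF346
s_2 = InvRound(s_1, k_2) = 0x94F3
s_3 = InvRound(s_2, k_1) = 0xC694
s_4 = InvRound(s_3, k_0) = 0x7FC6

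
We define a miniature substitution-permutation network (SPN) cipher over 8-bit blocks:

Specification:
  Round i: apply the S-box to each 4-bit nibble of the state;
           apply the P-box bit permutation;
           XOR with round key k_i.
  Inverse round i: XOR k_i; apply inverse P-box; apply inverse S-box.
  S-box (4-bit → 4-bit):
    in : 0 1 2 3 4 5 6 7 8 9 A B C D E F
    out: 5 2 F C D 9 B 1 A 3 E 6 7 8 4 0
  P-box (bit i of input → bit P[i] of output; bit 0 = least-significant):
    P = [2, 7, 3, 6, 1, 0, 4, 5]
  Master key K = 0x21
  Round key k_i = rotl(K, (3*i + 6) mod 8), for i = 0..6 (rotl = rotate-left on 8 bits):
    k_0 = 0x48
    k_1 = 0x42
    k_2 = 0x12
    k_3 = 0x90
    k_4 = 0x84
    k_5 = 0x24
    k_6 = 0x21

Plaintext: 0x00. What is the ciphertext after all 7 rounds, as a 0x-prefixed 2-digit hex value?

s_0 = plaintext = 0x00
s_1 = Round(s_0, k_0) = 0x56
s_2 = Round(s_1, k_1) = 0xA4
s_3 = Round(s_2, k_2) = 0x6F
s_4 = Round(s_3, k_3) = 0xB3
s_5 = Round(s_4, k_4) = 0xDD
s_6 = Round(s_5, k_5) = 0x44
s_7 = Round(s_6, k_6) = 0x5F

0x5F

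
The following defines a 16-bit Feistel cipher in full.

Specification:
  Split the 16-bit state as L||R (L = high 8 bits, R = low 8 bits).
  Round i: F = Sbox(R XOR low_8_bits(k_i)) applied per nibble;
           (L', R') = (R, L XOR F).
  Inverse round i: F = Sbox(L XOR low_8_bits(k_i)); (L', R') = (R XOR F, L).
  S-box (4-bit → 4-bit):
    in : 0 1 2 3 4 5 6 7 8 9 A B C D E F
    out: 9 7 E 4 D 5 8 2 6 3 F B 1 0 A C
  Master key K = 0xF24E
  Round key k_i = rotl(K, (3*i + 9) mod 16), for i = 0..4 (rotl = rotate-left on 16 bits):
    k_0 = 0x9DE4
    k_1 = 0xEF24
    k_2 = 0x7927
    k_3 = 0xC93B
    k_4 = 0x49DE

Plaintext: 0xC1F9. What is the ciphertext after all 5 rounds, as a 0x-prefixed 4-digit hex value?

0x2BDF

s_0 = plaintext = 0xC1F9
s_1 = Round(s_0, k_0) = 0xF9B1
s_2 = Round(s_1, k_1) = 0xB1CC
s_3 = Round(s_2, k_2) = 0xCC1A
s_4 = Round(s_3, k_3) = 0x1A2B
s_5 = Round(s_4, k_4) = 0x2BDF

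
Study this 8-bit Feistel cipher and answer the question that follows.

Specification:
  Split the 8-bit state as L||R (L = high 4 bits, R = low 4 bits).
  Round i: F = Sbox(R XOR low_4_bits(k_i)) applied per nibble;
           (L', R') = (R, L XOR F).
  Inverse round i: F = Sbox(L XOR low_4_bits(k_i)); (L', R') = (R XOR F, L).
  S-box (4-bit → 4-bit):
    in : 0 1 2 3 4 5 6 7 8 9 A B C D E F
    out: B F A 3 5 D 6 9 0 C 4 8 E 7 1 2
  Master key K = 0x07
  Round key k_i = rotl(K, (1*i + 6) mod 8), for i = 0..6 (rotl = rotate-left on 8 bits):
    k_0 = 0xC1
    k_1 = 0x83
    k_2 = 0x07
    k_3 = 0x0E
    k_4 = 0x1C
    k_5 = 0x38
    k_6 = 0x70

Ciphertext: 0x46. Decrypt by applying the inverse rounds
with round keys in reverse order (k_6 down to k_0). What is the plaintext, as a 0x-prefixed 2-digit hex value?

s_0 = ciphertext = 0x46
s_1 = InvRound(s_0, k_6) = 0x34
s_2 = InvRound(s_1, k_5) = 0xC3
s_3 = InvRound(s_2, k_4) = 0x8C
s_4 = InvRound(s_3, k_3) = 0xA8
s_5 = InvRound(s_4, k_2) = 0xFA
s_6 = InvRound(s_5, k_1) = 0x4F
s_7 = InvRound(s_6, k_0) = 0x24

0x24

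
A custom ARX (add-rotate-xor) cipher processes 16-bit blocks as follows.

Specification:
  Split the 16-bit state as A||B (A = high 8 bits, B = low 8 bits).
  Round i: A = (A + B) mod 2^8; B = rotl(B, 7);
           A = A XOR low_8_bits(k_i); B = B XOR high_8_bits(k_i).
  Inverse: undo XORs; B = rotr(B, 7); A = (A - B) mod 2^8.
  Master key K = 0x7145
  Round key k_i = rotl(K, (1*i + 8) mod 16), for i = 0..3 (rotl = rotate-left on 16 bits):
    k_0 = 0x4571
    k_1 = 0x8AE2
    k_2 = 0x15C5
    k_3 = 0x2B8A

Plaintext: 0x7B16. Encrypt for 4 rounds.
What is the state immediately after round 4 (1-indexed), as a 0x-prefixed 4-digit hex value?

s_0 = plaintext = 0x7B16
s_1 = Round(s_0, k_0) = 0xE04E
s_2 = Round(s_1, k_1) = 0xCCAD
s_3 = Round(s_2, k_2) = 0xBCC3
s_4 = Round(s_3, k_3) = 0xF5CA

0xF5CA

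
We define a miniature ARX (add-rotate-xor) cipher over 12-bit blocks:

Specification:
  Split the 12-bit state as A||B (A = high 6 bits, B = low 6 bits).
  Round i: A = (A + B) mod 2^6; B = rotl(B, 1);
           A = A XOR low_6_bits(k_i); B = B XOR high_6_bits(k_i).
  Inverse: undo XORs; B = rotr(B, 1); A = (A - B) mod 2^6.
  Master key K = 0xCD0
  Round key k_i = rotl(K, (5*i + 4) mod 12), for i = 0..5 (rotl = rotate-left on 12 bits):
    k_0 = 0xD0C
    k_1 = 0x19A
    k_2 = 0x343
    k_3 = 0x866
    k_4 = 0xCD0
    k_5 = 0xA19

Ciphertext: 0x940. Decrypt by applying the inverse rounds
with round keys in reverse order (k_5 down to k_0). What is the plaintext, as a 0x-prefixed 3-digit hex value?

0xB1B

s_0 = ciphertext = 0x940
s_1 = InvRound(s_0, k_5) = 0xA14
s_2 = InvRound(s_1, k_4) = 0x173
s_3 = InvRound(s_2, k_3) = 0x689
s_4 = InvRound(s_3, k_2) = 0x5C2
s_5 = InvRound(s_4, k_1) = 0x2C2
s_6 = InvRound(s_5, k_0) = 0xB1B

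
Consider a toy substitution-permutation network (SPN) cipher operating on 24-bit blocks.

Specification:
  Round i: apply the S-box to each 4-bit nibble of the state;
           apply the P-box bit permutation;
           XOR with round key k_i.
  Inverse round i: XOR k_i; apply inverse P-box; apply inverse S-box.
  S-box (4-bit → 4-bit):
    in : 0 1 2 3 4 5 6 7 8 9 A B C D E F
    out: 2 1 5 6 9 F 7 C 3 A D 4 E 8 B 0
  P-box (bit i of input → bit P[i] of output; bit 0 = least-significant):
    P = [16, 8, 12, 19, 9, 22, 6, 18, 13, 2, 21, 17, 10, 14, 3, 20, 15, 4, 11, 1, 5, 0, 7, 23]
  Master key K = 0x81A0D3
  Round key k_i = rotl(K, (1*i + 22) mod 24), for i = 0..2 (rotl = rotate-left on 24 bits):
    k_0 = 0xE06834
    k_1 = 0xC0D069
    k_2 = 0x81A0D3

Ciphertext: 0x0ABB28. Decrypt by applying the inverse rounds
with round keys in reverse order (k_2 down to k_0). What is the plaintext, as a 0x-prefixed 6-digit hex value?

s_0 = ciphertext = 0x0ABB28
s_1 = InvRound(s_0, k_2) = 0x5CBD25
s_2 = InvRound(s_1, k_1) = 0xDB5879
s_3 = InvRound(s_2, k_0) = 0x0F75BA

0x0F75BA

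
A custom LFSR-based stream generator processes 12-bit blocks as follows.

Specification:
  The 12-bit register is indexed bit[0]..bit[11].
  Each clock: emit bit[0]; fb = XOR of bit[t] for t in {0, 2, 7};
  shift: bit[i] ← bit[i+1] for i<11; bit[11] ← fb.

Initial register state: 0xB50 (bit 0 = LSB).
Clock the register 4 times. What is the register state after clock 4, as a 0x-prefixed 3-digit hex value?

reg_0 = 0xB50
clock 1: out=0, reg = 0x5A8
clock 2: out=0, reg = 0xAD4
clock 3: out=0, reg = 0x56A
clock 4: out=0, reg = 0x2B5

0x2B5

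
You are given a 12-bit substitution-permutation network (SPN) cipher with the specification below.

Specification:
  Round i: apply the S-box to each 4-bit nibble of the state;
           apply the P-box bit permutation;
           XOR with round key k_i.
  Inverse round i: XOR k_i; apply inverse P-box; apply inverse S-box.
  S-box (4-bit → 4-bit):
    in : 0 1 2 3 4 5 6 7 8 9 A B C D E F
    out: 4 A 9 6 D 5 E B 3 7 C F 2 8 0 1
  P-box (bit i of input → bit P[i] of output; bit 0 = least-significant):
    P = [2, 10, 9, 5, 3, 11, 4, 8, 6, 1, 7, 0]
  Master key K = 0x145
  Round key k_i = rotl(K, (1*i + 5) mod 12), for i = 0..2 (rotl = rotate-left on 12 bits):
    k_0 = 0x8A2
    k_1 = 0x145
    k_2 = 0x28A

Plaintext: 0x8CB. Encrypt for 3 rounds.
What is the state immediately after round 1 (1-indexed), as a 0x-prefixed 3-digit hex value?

0x6C4

s_0 = plaintext = 0x8CB
s_1 = Round(s_0, k_0) = 0x6C4
s_2 = Round(s_1, k_1) = 0xBE2
s_3 = Round(s_2, k_2) = 0x26D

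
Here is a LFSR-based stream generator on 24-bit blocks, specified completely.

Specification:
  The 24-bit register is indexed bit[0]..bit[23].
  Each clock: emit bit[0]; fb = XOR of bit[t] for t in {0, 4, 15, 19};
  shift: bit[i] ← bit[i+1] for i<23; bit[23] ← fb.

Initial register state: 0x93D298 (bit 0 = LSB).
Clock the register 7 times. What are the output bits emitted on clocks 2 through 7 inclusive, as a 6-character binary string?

001100

reg_0 = 0x93D298
clock 1: out=0, reg = 0x49E94C
clock 2: out=0, reg = 0x24F4A6
clock 3: out=0, reg = 0x927A53
clock 4: out=1, reg = 0x493D29
clock 5: out=1, reg = 0x249E94
clock 6: out=0, reg = 0x124F4A
clock 7: out=0, reg = 0x0927A5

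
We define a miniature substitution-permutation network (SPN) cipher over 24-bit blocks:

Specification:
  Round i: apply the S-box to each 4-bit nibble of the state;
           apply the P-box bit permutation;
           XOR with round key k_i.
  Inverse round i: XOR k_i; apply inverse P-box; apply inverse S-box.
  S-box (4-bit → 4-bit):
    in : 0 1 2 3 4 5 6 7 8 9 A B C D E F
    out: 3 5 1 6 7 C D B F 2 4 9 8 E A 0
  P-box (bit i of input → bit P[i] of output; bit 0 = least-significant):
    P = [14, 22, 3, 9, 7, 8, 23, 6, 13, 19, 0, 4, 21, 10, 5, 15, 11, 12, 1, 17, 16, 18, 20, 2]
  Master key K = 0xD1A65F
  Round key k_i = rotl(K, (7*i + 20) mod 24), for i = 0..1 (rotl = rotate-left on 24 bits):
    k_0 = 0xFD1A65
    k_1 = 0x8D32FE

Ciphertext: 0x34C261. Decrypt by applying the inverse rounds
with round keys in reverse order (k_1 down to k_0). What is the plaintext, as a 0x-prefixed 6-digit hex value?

s_0 = ciphertext = 0x34C261
s_1 = InvRound(s_0, k_1) = 0x63B811
s_2 = InvRound(s_1, k_0) = 0xDC575C

0xDC575C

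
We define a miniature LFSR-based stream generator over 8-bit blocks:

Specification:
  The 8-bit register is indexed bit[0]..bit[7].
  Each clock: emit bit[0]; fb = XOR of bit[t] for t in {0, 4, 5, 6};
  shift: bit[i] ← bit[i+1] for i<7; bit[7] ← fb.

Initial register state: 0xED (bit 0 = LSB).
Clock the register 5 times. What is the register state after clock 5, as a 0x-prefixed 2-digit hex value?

reg_0 = 0xED
clock 1: out=1, reg = 0xF6
clock 2: out=0, reg = 0xFB
clock 3: out=1, reg = 0x7D
clock 4: out=1, reg = 0x3E
clock 5: out=0, reg = 0x1F

0x1F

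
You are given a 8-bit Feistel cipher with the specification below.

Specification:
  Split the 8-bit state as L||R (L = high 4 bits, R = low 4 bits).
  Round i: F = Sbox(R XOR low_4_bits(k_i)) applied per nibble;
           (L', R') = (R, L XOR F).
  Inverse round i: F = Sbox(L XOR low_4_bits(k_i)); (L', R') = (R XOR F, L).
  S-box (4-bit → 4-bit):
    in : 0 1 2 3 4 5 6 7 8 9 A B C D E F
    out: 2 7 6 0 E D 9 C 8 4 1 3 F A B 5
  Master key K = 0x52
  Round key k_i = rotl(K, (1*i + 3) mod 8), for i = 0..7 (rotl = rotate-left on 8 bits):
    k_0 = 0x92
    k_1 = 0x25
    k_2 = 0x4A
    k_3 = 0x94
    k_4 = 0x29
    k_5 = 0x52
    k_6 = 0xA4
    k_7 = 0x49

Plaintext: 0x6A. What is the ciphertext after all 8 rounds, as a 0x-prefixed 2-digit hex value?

s_0 = plaintext = 0x6A
s_1 = Round(s_0, k_0) = 0xAE
s_2 = Round(s_1, k_1) = 0xE9
s_3 = Round(s_2, k_2) = 0x9E
s_4 = Round(s_3, k_3) = 0xE8
s_5 = Round(s_4, k_4) = 0x89
s_6 = Round(s_5, k_5) = 0x9B
s_7 = Round(s_6, k_6) = 0xBC
s_8 = Round(s_7, k_7) = 0xC6

0xC6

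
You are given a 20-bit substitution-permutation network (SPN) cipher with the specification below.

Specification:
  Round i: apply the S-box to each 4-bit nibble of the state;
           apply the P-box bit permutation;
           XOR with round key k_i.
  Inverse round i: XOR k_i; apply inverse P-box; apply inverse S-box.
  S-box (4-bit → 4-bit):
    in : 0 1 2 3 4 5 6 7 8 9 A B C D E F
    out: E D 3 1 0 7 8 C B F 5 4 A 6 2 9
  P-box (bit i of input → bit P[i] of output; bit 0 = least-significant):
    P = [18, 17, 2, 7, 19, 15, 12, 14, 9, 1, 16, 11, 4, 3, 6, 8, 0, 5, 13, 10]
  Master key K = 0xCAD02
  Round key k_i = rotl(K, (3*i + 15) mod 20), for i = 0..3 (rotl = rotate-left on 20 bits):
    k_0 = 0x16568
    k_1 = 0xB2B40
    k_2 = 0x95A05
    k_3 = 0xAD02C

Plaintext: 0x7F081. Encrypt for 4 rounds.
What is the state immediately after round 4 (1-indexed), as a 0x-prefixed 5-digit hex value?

s_0 = plaintext = 0x7F081
s_1 = Round(s_0, k_0) = 0xC88FE
s_2 = Round(s_1, k_1) = 0x1647A
s_3 = Round(s_2, k_2) = 0xD2F00
s_4 = Round(s_3, k_3) = 0x82A90

0x82A90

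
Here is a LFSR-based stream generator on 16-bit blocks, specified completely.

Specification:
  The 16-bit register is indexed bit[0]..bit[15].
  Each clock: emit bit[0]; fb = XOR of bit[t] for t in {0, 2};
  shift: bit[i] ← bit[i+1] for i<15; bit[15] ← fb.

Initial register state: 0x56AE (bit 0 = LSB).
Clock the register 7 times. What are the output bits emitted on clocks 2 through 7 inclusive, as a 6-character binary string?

111010

reg_0 = 0x56AE
clock 1: out=0, reg = 0xAB57
clock 2: out=1, reg = 0x55AB
clock 3: out=1, reg = 0xAAD5
clock 4: out=1, reg = 0x556A
clock 5: out=0, reg = 0x2AB5
clock 6: out=1, reg = 0x155A
clock 7: out=0, reg = 0x0AAD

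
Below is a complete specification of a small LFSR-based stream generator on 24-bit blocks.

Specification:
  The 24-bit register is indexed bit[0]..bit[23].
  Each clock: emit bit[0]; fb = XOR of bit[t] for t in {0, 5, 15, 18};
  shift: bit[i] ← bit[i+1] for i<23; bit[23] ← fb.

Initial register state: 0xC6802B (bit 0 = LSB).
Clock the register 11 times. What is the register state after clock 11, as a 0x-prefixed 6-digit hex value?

reg_0 = 0xC6802B
clock 1: out=1, reg = 0x634015
clock 2: out=1, reg = 0xB1A00A
clock 3: out=0, reg = 0xD8D005
clock 4: out=1, reg = 0x6C6802
clock 5: out=0, reg = 0xB63401
clock 6: out=1, reg = 0x5B1A00
clock 7: out=0, reg = 0x2D8D00
clock 8: out=0, reg = 0x16C680
clock 9: out=0, reg = 0x0B6340
clock 10: out=0, reg = 0x05B1A0
clock 11: out=0, reg = 0x82D8D0

0x82D8D0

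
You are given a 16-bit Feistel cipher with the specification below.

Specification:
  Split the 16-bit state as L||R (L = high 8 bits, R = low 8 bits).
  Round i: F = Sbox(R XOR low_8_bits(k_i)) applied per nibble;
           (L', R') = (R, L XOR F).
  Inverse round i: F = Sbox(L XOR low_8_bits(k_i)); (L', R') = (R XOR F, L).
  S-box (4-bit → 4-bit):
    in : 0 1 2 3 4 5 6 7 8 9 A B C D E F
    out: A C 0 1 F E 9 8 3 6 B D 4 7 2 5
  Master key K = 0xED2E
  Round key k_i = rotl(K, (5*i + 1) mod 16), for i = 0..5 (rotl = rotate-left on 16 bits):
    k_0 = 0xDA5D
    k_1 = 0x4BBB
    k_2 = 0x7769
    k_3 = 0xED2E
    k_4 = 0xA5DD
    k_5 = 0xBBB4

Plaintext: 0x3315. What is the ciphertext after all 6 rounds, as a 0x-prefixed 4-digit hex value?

0xF2B1

s_0 = plaintext = 0x3315
s_1 = Round(s_0, k_0) = 0x15C0
s_2 = Round(s_1, k_1) = 0xC098
s_3 = Round(s_2, k_2) = 0x989C
s_4 = Round(s_3, k_3) = 0x9C48
s_5 = Round(s_4, k_4) = 0x48F2
s_6 = Round(s_5, k_5) = 0xF2B1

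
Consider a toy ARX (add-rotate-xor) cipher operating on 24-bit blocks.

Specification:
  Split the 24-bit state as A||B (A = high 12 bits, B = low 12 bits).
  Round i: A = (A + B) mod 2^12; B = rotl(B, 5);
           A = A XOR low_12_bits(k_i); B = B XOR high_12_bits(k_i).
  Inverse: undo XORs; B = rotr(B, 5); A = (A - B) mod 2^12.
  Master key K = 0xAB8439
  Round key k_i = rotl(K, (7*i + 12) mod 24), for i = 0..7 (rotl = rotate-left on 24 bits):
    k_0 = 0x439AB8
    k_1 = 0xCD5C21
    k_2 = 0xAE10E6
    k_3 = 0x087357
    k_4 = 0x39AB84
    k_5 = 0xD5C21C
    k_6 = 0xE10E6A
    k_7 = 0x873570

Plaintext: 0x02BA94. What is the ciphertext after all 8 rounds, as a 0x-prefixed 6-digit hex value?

0x55A107

s_0 = plaintext = 0x02BA94
s_1 = Round(s_0, k_0) = 0x0076AC
s_2 = Round(s_1, k_1) = 0xA92958
s_3 = Round(s_2, k_2) = 0x30C1F3
s_4 = Round(s_3, k_3) = 0x7A8EE4
s_5 = Round(s_4, k_4) = 0xD08F07
s_6 = Round(s_5, k_5) = 0xE13DA2
s_7 = Round(s_6, k_6) = 0x5DFA4B
s_8 = Round(s_7, k_7) = 0x55A107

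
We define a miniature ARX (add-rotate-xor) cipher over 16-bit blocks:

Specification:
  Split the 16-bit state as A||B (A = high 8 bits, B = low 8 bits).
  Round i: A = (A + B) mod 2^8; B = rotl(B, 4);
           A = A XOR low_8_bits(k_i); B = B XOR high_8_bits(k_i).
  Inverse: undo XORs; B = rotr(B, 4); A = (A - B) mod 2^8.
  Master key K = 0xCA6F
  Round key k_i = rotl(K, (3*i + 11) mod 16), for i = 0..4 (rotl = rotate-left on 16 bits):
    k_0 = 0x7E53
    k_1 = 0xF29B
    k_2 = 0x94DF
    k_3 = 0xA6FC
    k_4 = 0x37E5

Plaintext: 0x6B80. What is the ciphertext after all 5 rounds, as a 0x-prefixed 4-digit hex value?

0xFD90

s_0 = plaintext = 0x6B80
s_1 = Round(s_0, k_0) = 0xB876
s_2 = Round(s_1, k_1) = 0xB595
s_3 = Round(s_2, k_2) = 0x95CD
s_4 = Round(s_3, k_3) = 0x9E7A
s_5 = Round(s_4, k_4) = 0xFD90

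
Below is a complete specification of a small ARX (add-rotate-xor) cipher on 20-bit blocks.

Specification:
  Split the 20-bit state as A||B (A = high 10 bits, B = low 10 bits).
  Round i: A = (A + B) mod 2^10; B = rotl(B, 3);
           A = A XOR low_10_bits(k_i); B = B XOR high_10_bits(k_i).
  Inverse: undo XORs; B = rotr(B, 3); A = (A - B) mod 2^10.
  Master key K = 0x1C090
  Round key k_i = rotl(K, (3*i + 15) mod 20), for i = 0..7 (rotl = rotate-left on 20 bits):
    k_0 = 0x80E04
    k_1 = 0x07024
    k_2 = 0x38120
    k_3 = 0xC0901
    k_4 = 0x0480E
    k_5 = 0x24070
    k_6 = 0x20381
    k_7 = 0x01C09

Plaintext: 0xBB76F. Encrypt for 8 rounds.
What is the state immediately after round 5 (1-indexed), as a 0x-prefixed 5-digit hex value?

s_0 = plaintext = 0xBB76F
s_1 = Round(s_0, k_0) = 0x1617D
s_2 = Round(s_1, k_1) = 0x7C7F6
s_3 = Round(s_2, k_2) = 0x31F57
s_4 = Round(s_3, k_3) = 0x47DBC
s_5 = Round(s_4, k_4) = 0xB55F1
s_6 = Round(s_5, k_5) = 0x2DB1B
s_7 = Round(s_6, k_6) = 0x1405E
s_8 = Round(s_7, k_7) = 0x29EF7

0xB55F1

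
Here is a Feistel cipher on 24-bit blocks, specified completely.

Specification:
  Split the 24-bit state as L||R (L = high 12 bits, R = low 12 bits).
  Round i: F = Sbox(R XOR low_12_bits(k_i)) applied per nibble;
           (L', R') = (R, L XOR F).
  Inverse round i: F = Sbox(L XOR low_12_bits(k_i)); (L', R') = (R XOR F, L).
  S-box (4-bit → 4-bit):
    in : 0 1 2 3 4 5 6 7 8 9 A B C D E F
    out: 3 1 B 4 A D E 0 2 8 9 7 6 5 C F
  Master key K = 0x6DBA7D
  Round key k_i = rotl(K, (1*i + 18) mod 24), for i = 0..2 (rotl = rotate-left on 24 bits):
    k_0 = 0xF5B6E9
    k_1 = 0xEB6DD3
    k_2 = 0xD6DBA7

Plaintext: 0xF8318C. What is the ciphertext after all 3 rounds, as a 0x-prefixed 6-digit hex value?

0xAF9EB2

s_0 = plaintext = 0xF8318C
s_1 = Round(s_0, k_0) = 0x18CF6E
s_2 = Round(s_1, k_1) = 0xF6EAF9
s_3 = Round(s_2, k_2) = 0xAF9EB2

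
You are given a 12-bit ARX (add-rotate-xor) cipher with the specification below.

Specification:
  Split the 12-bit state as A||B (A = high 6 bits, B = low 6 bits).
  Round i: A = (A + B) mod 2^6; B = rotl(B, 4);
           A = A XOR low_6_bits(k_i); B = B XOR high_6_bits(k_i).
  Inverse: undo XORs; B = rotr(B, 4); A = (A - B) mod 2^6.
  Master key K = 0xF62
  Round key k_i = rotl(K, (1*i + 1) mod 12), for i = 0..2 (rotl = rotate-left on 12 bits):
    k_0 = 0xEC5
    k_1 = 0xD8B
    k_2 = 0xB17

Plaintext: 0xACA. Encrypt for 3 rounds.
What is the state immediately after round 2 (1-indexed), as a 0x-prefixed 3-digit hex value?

s_0 = plaintext = 0xACA
s_1 = Round(s_0, k_0) = 0xC19
s_2 = Round(s_1, k_1) = 0x0A0
s_3 = Round(s_2, k_2) = 0xD64

0x0A0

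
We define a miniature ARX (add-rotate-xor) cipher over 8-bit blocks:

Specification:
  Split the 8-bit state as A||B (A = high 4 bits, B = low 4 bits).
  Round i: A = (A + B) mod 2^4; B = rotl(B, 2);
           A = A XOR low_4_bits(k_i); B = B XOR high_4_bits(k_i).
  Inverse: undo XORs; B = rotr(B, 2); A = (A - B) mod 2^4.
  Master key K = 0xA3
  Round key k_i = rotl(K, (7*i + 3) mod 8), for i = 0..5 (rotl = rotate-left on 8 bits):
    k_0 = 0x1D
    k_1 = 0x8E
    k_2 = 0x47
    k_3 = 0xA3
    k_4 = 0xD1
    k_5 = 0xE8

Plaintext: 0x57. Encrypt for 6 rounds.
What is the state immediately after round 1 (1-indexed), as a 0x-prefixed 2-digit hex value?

s_0 = plaintext = 0x57
s_1 = Round(s_0, k_0) = 0x1C
s_2 = Round(s_1, k_1) = 0x3B
s_3 = Round(s_2, k_2) = 0x9A
s_4 = Round(s_3, k_3) = 0x00
s_5 = Round(s_4, k_4) = 0x1D
s_6 = Round(s_5, k_5) = 0x69

0x1C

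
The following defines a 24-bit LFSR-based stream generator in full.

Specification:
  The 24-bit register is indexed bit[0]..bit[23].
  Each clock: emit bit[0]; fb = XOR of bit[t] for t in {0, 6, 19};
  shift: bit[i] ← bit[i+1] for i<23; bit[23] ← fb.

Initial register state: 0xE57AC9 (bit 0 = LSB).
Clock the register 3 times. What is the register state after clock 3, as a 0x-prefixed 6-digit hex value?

reg_0 = 0xE57AC9
clock 1: out=1, reg = 0x72BD64
clock 2: out=0, reg = 0xB95EB2
clock 3: out=0, reg = 0xDCAF59

0xDCAF59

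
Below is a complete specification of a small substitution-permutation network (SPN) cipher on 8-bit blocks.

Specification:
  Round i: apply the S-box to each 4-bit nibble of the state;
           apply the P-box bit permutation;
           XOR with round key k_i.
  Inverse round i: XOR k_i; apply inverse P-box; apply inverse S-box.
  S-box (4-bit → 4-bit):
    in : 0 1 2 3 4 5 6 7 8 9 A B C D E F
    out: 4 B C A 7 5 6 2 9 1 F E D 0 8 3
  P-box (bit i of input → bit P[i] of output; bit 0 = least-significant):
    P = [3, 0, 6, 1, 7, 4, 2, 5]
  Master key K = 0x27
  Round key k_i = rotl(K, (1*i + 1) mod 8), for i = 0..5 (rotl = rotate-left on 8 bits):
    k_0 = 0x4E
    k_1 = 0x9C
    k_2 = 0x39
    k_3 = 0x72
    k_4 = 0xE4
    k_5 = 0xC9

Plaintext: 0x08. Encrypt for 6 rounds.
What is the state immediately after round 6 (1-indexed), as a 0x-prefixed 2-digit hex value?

s_0 = plaintext = 0x08
s_1 = Round(s_0, k_0) = 0x40
s_2 = Round(s_1, k_1) = 0x48
s_3 = Round(s_2, k_2) = 0xA7
s_4 = Round(s_3, k_3) = 0xC7
s_5 = Round(s_4, k_4) = 0x41
s_6 = Round(s_5, k_5) = 0x56

0x56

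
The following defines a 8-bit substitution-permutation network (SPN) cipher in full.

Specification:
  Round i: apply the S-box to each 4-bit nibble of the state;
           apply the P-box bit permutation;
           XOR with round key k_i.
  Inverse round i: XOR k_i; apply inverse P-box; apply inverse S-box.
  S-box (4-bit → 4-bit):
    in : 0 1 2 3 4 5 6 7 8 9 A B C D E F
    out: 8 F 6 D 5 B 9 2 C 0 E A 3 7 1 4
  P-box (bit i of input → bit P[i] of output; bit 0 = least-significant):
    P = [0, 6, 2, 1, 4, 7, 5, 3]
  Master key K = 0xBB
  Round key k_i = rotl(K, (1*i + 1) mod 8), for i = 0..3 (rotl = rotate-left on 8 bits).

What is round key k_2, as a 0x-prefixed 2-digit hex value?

K = 0xBB
k_0 = rotl(K, (1*0+1) mod 8) = rotl(K, 1) = 0x77
k_1 = rotl(K, (1*1+1) mod 8) = rotl(K, 2) = 0xEE
k_2 = rotl(K, (1*2+1) mod 8) = rotl(K, 3) = 0xDD

0xDD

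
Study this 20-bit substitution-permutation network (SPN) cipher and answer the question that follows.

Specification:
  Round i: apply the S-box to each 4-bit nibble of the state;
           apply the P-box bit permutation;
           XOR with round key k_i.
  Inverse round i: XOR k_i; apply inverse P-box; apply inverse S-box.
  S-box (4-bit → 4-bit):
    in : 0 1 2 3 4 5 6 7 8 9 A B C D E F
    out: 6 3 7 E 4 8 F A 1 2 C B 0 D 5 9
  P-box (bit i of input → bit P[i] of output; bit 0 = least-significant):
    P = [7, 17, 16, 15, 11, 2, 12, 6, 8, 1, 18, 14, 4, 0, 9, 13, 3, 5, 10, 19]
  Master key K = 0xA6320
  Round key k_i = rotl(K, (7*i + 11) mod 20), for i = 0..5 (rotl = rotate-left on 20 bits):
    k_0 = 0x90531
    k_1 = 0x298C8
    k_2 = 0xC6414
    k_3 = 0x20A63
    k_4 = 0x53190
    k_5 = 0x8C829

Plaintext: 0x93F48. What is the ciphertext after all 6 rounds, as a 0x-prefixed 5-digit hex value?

0x885C2

s_0 = plaintext = 0x93F48
s_1 = Round(s_0, k_0) = 0x97690
s_2 = Round(s_1, k_1) = 0x5F9EF
s_3 = Round(s_2, k_2) = 0x4DC86
s_4 = Round(s_3, k_3) = 0x1A4F3
s_5 = Round(s_4, k_4) = 0x29BF8
s_6 = Round(s_5, k_5) = 0x885C2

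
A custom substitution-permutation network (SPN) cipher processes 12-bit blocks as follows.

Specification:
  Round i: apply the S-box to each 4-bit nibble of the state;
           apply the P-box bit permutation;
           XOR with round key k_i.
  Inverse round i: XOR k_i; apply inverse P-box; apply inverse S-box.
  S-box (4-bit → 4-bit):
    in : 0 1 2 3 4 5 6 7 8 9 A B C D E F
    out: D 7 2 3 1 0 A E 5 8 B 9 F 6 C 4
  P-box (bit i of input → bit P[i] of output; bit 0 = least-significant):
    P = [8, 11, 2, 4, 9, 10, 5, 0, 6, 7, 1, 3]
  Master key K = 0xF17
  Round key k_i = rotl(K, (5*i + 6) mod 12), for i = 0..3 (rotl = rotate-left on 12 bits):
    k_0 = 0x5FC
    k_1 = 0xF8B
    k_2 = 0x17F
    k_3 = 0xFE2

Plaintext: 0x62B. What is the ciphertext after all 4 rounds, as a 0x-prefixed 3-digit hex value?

s_0 = plaintext = 0x62B
s_1 = Round(s_0, k_0) = 0x064
s_2 = Round(s_1, k_1) = 0xAC0
s_3 = Round(s_2, k_2) = 0x682
s_4 = Round(s_3, k_3) = 0x54A

0x54A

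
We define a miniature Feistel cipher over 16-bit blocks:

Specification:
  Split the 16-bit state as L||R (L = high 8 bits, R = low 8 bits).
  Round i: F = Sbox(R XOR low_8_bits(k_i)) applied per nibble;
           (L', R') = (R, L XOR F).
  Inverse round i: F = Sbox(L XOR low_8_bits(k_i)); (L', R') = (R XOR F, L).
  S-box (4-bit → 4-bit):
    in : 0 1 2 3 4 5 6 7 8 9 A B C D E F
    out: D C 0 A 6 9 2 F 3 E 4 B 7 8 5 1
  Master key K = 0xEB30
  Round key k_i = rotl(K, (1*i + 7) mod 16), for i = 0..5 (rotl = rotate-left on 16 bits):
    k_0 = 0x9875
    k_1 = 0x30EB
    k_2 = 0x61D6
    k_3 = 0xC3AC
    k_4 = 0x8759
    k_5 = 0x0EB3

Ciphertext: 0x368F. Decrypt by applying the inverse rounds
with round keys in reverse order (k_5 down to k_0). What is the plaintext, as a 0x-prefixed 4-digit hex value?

0x23A2

s_0 = ciphertext = 0x368F
s_1 = InvRound(s_0, k_5) = 0xB636
s_2 = InvRound(s_1, k_4) = 0x67B6
s_3 = InvRound(s_2, k_3) = 0xCD67
s_4 = InvRound(s_3, k_2) = 0xACCD
s_5 = InvRound(s_4, k_1) = 0xA2AC
s_6 = InvRound(s_5, k_0) = 0x23A2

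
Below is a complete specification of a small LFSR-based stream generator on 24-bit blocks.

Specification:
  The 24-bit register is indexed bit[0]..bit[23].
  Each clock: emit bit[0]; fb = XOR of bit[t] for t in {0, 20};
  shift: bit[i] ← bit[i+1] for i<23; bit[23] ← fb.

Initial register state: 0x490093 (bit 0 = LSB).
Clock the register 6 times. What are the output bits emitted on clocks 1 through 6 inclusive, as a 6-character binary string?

reg_0 = 0x490093
clock 1: out=1, reg = 0xA48049
clock 2: out=1, reg = 0xD24024
clock 3: out=0, reg = 0xE92012
clock 4: out=0, reg = 0x749009
clock 5: out=1, reg = 0x3A4804
clock 6: out=0, reg = 0x9D2402

110010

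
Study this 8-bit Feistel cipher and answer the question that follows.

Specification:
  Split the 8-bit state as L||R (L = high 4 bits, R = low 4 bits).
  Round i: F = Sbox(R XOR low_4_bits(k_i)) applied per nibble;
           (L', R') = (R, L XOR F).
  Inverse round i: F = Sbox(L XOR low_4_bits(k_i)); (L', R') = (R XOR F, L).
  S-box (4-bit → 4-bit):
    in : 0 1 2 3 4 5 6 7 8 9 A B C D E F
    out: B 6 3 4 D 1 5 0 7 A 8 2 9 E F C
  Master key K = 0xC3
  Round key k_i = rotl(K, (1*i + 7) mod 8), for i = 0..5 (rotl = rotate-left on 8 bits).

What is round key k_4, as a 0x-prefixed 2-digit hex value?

0x1E

K = 0xC3
k_0 = rotl(K, (1*0+7) mod 8) = rotl(K, 7) = 0xE1
k_1 = rotl(K, (1*1+7) mod 8) = rotl(K, 0) = 0xC3
k_2 = rotl(K, (1*2+7) mod 8) = rotl(K, 1) = 0x87
k_3 = rotl(K, (1*3+7) mod 8) = rotl(K, 2) = 0x0F
k_4 = rotl(K, (1*4+7) mod 8) = rotl(K, 3) = 0x1E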